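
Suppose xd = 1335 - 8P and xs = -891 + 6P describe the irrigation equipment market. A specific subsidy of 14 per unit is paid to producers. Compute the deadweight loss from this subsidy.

Deadweight loss = 336

Pre-subsidy: 1335 - 8P = -891 + 6P gives P* = 159, x* = 63.
With the subsidy, sellers receive Ps = Pb + 14 for each unit, where Pb is the price buyers pay.
Supply in terms of Pb becomes xs = -891 + 6(Pb + 14) = -807 + 6Pb. Setting this equal to demand: 1335 - 8Pb = -807 + 6Pb, so Pb = 153.
Sellers receive Ps = 153 + 14 = 167; x' = 1335 − 8·153 = 111.
The subsidy expands output by 111 − 63 = 48 past the efficient level; on those units the gap between marginal cost and willingness to pay runs from 0 up to 14.
DWL = ½ × 14 × 48 = 336.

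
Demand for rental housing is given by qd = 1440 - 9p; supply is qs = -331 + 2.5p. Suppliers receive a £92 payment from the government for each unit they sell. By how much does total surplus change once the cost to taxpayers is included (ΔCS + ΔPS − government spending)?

Pre-subsidy: 1440 - 9p = -331 + 2.5p gives p* = 154, q* = 54.
With the subsidy, sellers receive ps = pb + 92 for each unit, where pb is the price buyers pay.
Supply in terms of pb becomes qs = -331 + 2.5(pb + 92) = -101 + 2.5pb. Setting this equal to demand: 1440 - 9pb = -101 + 2.5pb, so pb = 134.
Sellers receive ps = 134 + 92 = 226; q' = 1440 − 9·134 = 234.
ΔCS = ½(54 + 234)(154 − 134) = 2880; ΔPS = ½(54 + 234)(226 − 154) = 10368.
Government spending = 92 × 234 = 21528.
Net change = 2880 + 10368 − 21528 = -8280. The loss equals the DWL triangle ½·92·180.

Net change in total surplus = -£8280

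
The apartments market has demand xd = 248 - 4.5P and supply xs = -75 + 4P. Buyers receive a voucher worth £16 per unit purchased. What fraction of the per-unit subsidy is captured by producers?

Producer share = 9/17

Pre-subsidy: 248 - 4.5P = -75 + 4P gives P* = 38, x* = 77.
With the rebate, buyers effectively pay Pb = Ps − 16, where Ps is the price sellers receive.
Demand in terms of Ps becomes xd = 248 − 4.5(Ps − 16) = 320 - 4.5Ps. Setting this equal to supply: 320 - 4.5Ps = -75 + 4Ps, so Ps = 790/17.
Buyers pay Pb = 790/17 − 16 = 518/17; x' = -75 + 4·(790/17) = 1885/17.
Buyers' price falls by P* − Pb = 38 − 518/17 = 128/17; sellers' price rises by Ps − P* = 790/17 − 38 = 144/17.
So producers capture (144/17)/16 = 9/17 of each unit of subsidy.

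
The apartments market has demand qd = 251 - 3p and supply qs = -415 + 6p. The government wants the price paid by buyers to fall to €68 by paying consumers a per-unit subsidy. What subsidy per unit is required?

Required subsidy s = €9 per unit

At a buyer price of 68, quantity demanded is 251 − 3·68 = 47.
Sellers supply 47 only when they receive ps with -415 + 6·ps = 47, i.e. ps = 77.
s = ps − pb = 77 − 68 = 9.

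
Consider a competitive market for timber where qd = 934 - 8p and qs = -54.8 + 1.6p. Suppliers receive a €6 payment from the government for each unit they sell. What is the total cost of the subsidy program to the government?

Government cost = €708

Pre-subsidy: 934 - 8p = -54.8 + 1.6p gives p* = 103, q* = 110.
With the subsidy, sellers receive ps = pb + 6 for each unit, where pb is the price buyers pay.
Supply in terms of pb becomes qs = -54.8 + 1.6(pb + 6) = -45.2 + 1.6pb. Setting this equal to demand: 934 - 8pb = -45.2 + 1.6pb, so pb = 102.
Sellers receive ps = 102 + 6 = 108; q' = 934 − 8·102 = 118.
Government outlay = subsidy × quantity = 6 × 118 = 708.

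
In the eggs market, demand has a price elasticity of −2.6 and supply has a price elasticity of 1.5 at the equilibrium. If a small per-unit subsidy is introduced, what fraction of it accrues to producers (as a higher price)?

Producer share = 26/41

For a small subsidy around the equilibrium, the benefit split depends on the relative slopes, which at a point are proportional to the elasticities.
Buyer share = εs/(εs + |εd|) = 1.5/(1.5 + 2.6) = 15/41; seller share = |εd|/(εs + |εd|) = 26/41.
So producers capture 26/41 of the subsidy.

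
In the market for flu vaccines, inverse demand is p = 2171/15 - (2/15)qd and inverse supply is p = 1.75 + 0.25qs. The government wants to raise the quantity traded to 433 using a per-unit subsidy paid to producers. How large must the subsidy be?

Required subsidy s = 23 per unit

At q = 433, from the demand curve buyers pay pb = 2171/15 − (2/15)·433 = 87; from the supply curve sellers need ps = 1.75 + 0.25·433 = 110.
The subsidy must fill the gap: s = ps − pb = 110 − 87 = 23.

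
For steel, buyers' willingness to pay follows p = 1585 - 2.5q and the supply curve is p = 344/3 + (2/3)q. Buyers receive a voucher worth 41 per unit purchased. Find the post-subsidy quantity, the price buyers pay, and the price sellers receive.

q' = 9068/19; buyers pay 7445/19; sellers receive 8224/19

Pre-subsidy: 1585 - 2.5q = 344/3 + (2/3)q gives q* = 8822/19 and p* = 8060/19.
With the rebate, buyers effectively pay pb = ps − 41, where ps is the price sellers receive.
On the curves, pb = 1585 - 2.5q and ps = 344/3 + (2/3)q; the wedge ps − pb = 41 gives 344/3 + (2/3)q − (1585 - 2.5q) = 41, so q' = 9068/19.
Then pb = 1585 − 2.5·(9068/19) = 7445/19 and ps = 344/3 + (2/3)·(9068/19) = 8224/19.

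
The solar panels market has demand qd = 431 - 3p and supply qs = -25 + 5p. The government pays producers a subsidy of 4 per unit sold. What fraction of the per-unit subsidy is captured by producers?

Producer share = 0.375

Pre-subsidy: 431 - 3p = -25 + 5p gives p* = 57, q* = 260.
With the subsidy, sellers receive ps = pb + 4 for each unit, where pb is the price buyers pay.
Supply in terms of pb becomes qs = -25 + 5(pb + 4) = -5 + 5pb. Setting this equal to demand: 431 - 3pb = -5 + 5pb, so pb = 54.5.
Sellers receive ps = 54.5 + 4 = 58.5; q' = 431 − 3·54.5 = 267.5.
Buyers' price falls by p* − pb = 57 − 54.5 = 2.5; sellers' price rises by ps − p* = 58.5 − 57 = 1.5.
So producers capture 1.5/4 = 0.375 of each unit of subsidy.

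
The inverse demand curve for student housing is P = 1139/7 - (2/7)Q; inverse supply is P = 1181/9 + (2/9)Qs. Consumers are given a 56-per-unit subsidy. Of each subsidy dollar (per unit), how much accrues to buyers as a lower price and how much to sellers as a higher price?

Buyers gain 31.5 per unit; sellers gain 24.5 per unit

Pre-subsidy: 1139/7 - (2/7)Q = 1181/9 + (2/9)Q gives Q* = 62 and P* = 145.
With the rebate, buyers effectively pay Pb = Ps − 56, where Ps is the price sellers receive.
On the curves, Pb = 1139/7 - (2/7)Q and Ps = 1181/9 + (2/9)Q; the wedge Ps − Pb = 56 gives 1181/9 + (2/9)Q − (1139/7 - (2/7)Q) = 56, so Q' = 172.25.
Then Pb = 1139/7 − (2/7)·172.25 = 113.5 and Ps = 1181/9 + (2/9)·172.25 = 169.5.
Buyers' price falls by P* − Pb = 145 − 113.5 = 31.5; sellers' price rises by Ps − P* = 169.5 − 145 = 24.5.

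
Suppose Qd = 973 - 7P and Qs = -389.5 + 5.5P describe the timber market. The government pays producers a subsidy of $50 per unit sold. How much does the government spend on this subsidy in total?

Pre-subsidy: 973 - 7P = -389.5 + 5.5P gives P* = 109, Q* = 210.
With the subsidy, sellers receive Ps = Pb + 50 for each unit, where Pb is the price buyers pay.
Supply in terms of Pb becomes Qs = -389.5 + 5.5(Pb + 50) = -114.5 + 5.5Pb. Setting this equal to demand: 973 - 7Pb = -114.5 + 5.5Pb, so Pb = 87.
Sellers receive Ps = 87 + 50 = 137; Q' = 973 − 7·87 = 364.
Government outlay = subsidy × quantity = 50 × 364 = 18200.

Government cost = $18200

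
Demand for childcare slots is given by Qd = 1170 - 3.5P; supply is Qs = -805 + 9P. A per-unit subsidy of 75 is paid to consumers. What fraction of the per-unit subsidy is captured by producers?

Producer share = 0.28

Pre-subsidy: 1170 - 3.5P = -805 + 9P gives P* = 158, Q* = 617.
With the rebate, buyers effectively pay Pb = Ps − 75, where Ps is the price sellers receive.
Demand in terms of Ps becomes Qd = 1170 − 3.5(Ps − 75) = 1432.5 - 3.5Ps. Setting this equal to supply: 1432.5 - 3.5Ps = -805 + 9Ps, so Ps = 179.
Buyers pay Pb = 179 − 75 = 104; Q' = -805 + 9·179 = 806.
Buyers' price falls by P* − Pb = 158 − 104 = 54; sellers' price rises by Ps − P* = 179 − 158 = 21.
So producers capture 21/75 = 0.28 of each unit of subsidy.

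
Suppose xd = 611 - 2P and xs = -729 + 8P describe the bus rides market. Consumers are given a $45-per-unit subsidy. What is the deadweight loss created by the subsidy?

Deadweight loss = $1620

Pre-subsidy: 611 - 2P = -729 + 8P gives P* = 134, x* = 343.
With the rebate, buyers effectively pay Pb = Ps − 45, where Ps is the price sellers receive.
Demand in terms of Ps becomes xd = 611 − 2(Ps − 45) = 701 - 2Ps. Setting this equal to supply: 701 - 2Ps = -729 + 8Ps, so Ps = 143.
Buyers pay Pb = 143 − 45 = 98; x' = -729 + 8·143 = 415.
The subsidy expands output by 415 − 343 = 72 past the efficient level; on those units the gap between marginal cost and willingness to pay runs from 0 up to 45.
DWL = ½ × 45 × 72 = 1620.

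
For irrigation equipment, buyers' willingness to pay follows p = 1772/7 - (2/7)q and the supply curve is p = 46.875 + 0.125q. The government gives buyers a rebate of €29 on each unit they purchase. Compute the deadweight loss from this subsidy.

Deadweight loss = 23548/23

Pre-subsidy: 1772/7 - (2/7)q = 46.875 + 0.125q gives q* = 11551/23 and p* = 2522/23.
With the rebate, buyers effectively pay pb = ps − 29, where ps is the price sellers receive.
On the curves, pb = 1772/7 - (2/7)q and ps = 46.875 + 0.125q; the wedge ps − pb = 29 gives 46.875 + 0.125q − (1772/7 - (2/7)q) = 29, so q' = 13175/23.
Then pb = 1772/7 − (2/7)·(13175/23) = 2058/23 and ps = 46.875 + 0.125·(13175/23) = 2725/23.
The subsidy expands output by 13175/23 − 11551/23 = 1624/23 past the efficient level; on those units the gap between marginal cost and willingness to pay runs from 0 up to 29.
DWL = ½ × 29 × 1624/23 = 23548/23.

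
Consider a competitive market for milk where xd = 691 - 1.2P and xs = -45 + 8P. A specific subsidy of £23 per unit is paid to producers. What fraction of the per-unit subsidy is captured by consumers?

Consumer share = 20/23

Pre-subsidy: 691 - 1.2P = -45 + 8P gives P* = 80, x* = 595.
With the subsidy, sellers receive Ps = Pb + 23 for each unit, where Pb is the price buyers pay.
Supply in terms of Pb becomes xs = -45 + 8(Pb + 23) = 139 + 8Pb. Setting this equal to demand: 691 - 1.2Pb = 139 + 8Pb, so Pb = 60.
Sellers receive Ps = 60 + 23 = 83; x' = 691 − 1.2·60 = 619.
Buyers' price falls by P* − Pb = 80 − 60 = 20; sellers' price rises by Ps − P* = 83 − 80 = 3.
So consumers capture 20/23 = 20/23 of each unit of subsidy.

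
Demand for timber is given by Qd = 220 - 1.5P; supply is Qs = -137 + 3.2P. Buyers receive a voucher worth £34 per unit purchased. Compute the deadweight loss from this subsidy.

Pre-subsidy: 220 - 1.5P = -137 + 3.2P gives P* = 3570/47, Q* = 4985/47.
With the rebate, buyers effectively pay Pb = Ps − 34, where Ps is the price sellers receive.
Demand in terms of Ps becomes Qd = 220 − 1.5(Ps − 34) = 271 - 1.5Ps. Setting this equal to supply: 271 - 1.5Ps = -137 + 3.2Ps, so Ps = 4080/47.
Buyers pay Pb = 4080/47 − 34 = 2482/47; Q' = -137 + 3.2·(4080/47) = 6617/47.
The subsidy expands output by 6617/47 − 4985/47 = 1632/47 past the efficient level; on those units the gap between marginal cost and willingness to pay runs from 0 up to 34.
DWL = ½ × 34 × 1632/47 = 27744/47.

Deadweight loss = 27744/47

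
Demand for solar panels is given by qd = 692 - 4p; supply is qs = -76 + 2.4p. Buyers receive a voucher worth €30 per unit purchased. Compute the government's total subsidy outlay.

Pre-subsidy: 692 - 4p = -76 + 2.4p gives p* = 120, q* = 212.
With the rebate, buyers effectively pay pb = ps − 30, where ps is the price sellers receive.
Demand in terms of ps becomes qd = 692 − 4(ps − 30) = 812 - 4ps. Setting this equal to supply: 812 - 4ps = -76 + 2.4ps, so ps = 138.75.
Buyers pay pb = 138.75 − 30 = 108.75; q' = -76 + 2.4·138.75 = 257.
Government outlay = subsidy × quantity = 30 × 257 = 7710.

Government cost = €7710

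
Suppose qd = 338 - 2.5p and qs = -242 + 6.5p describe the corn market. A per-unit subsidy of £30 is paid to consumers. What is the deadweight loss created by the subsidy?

Pre-subsidy: 338 - 2.5p = -242 + 6.5p gives p* = 580/9, q* = 1592/9.
With the rebate, buyers effectively pay pb = ps − 30, where ps is the price sellers receive.
Demand in terms of ps becomes qd = 338 − 2.5(ps − 30) = 413 - 2.5ps. Setting this equal to supply: 413 - 2.5ps = -242 + 6.5ps, so ps = 655/9.
Buyers pay pb = 655/9 − 30 = 385/9; q' = -242 + 6.5·(655/9) = 4159/18.
The subsidy expands output by 4159/18 − 1592/9 = 325/6 past the efficient level; on those units the gap between marginal cost and willingness to pay runs from 0 up to 30.
DWL = ½ × 30 × 325/6 = 812.5.

Deadweight loss = £812.5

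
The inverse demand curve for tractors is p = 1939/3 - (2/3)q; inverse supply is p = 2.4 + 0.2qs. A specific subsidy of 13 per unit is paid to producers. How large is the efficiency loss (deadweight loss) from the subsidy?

Deadweight loss = 97.5

Pre-subsidy: 1939/3 - (2/3)q = 2.4 + 0.2q gives q* = 743 and p* = 151.
With the subsidy, sellers receive ps = pb + 13 for each unit, where pb is the price buyers pay.
On the curves, pb = 1939/3 - (2/3)q and ps = 2.4 + 0.2q; the wedge ps − pb = 13 gives 2.4 + 0.2q − (1939/3 - (2/3)q) = 13, so q' = 758.
Then pb = 1939/3 − (2/3)·758 = 141 and ps = 2.4 + 0.2·758 = 154.
The subsidy expands output by 758 − 743 = 15 past the efficient level; on those units the gap between marginal cost and willingness to pay runs from 0 up to 13.
DWL = ½ × 13 × 15 = 97.5.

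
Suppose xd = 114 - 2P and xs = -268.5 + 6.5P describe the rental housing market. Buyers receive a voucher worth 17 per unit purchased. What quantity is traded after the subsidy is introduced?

Pre-subsidy: 114 - 2P = -268.5 + 6.5P gives P* = 45, x* = 24.
With the rebate, buyers effectively pay Pb = Ps − 17, where Ps is the price sellers receive.
Demand in terms of Ps becomes xd = 114 − 2(Ps − 17) = 148 - 2Ps. Setting this equal to supply: 148 - 2Ps = -268.5 + 6.5Ps, so Ps = 49.
Buyers pay Pb = 49 − 17 = 32; x' = -268.5 + 6.5·49 = 50.

x' = 50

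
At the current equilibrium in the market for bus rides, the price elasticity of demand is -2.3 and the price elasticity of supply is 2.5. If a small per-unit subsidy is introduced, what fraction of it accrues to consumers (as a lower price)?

For a small subsidy around the equilibrium, the benefit split depends on the relative slopes, which at a point are proportional to the elasticities.
Buyer share = εs/(εs + |εd|) = 2.5/(2.5 + 2.3) = 25/48; seller share = |εd|/(εs + |εd|) = 23/48.

Consumer share = 25/48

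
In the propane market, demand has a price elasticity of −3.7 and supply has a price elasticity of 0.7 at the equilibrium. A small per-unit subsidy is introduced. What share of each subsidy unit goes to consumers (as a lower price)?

For a small subsidy around the equilibrium, the benefit split depends on the relative slopes, which at a point are proportional to the elasticities.
Buyer share = εs/(εs + |εd|) = 0.7/(0.7 + 3.7) = 7/44; seller share = |εd|/(εs + |εd|) = 37/44.

Consumer share = 7/44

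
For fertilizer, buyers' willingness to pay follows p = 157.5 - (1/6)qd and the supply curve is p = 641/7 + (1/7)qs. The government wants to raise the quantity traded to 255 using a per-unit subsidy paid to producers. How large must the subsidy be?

Required subsidy s = 13 per unit

At q = 255, from the demand curve buyers pay pb = 157.5 − (1/6)·255 = 115; from the supply curve sellers need ps = 641/7 + (1/7)·255 = 128.
The subsidy must fill the gap: s = ps − pb = 128 − 115 = 13.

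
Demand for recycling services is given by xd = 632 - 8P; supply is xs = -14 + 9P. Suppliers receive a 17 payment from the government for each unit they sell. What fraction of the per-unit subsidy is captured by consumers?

Consumer share = 9/17

Pre-subsidy: 632 - 8P = -14 + 9P gives P* = 38, x* = 328.
With the subsidy, sellers receive Ps = Pb + 17 for each unit, where Pb is the price buyers pay.
Supply in terms of Pb becomes xs = -14 + 9(Pb + 17) = 139 + 9Pb. Setting this equal to demand: 632 - 8Pb = 139 + 9Pb, so Pb = 29.
Sellers receive Ps = 29 + 17 = 46; x' = 632 − 8·29 = 400.
Buyers' price falls by P* − Pb = 38 − 29 = 9; sellers' price rises by Ps − P* = 46 − 38 = 8.
So consumers capture 9/17 = 9/17 of each unit of subsidy.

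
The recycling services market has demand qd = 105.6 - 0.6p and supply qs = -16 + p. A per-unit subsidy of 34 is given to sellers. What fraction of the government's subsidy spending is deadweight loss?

DWL / government spending = 17/194

Pre-subsidy: 105.6 - 0.6p = -16 + p gives p* = 76, q* = 60.
With the subsidy, sellers receive ps = pb + 34 for each unit, where pb is the price buyers pay.
Supply in terms of pb becomes qs = -16 + 1(pb + 34) = 18 + pb. Setting this equal to demand: 105.6 - 0.6pb = 18 + pb, so pb = 54.75.
Sellers receive ps = 54.75 + 34 = 88.75; q' = 105.6 − 0.6·54.75 = 72.75.
ΔCS = ½(60 + 72.75)(76 − 54.75) = 1410.46875; ΔPS = ½(60 + 72.75)(88.75 − 76) = 846.28125.
Government spending = 34 × 72.75 = 2473.5.
DWL = ½ × 34 × (72.75 − 60) = 216.75; fraction = 216.75 / 2473.5 = 17/194.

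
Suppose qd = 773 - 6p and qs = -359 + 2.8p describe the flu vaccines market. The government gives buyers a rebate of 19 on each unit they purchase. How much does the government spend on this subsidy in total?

Pre-subsidy: 773 - 6p = -359 + 2.8p gives p* = 1415/11, q* = 13/11.
With the rebate, buyers effectively pay pb = ps − 19, where ps is the price sellers receive.
Demand in terms of ps becomes qd = 773 − 6(ps − 19) = 887 - 6ps. Setting this equal to supply: 887 - 6ps = -359 + 2.8ps, so ps = 3115/22.
Buyers pay pb = 3115/22 − 19 = 2697/22; q' = -359 + 2.8·(3115/22) = 412/11.
Government outlay = subsidy × quantity = 19 × 412/11 = 7828/11.

Government cost = 7828/11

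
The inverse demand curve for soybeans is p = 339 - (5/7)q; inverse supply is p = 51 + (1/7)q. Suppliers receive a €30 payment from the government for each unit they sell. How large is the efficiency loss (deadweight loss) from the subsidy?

Pre-subsidy: 339 - (5/7)q = 51 + (1/7)q gives q* = 336 and p* = 99.
With the subsidy, sellers receive ps = pb + 30 for each unit, where pb is the price buyers pay.
On the curves, pb = 339 - (5/7)q and ps = 51 + (1/7)q; the wedge ps − pb = 30 gives 51 + (1/7)q − (339 - (5/7)q) = 30, so q' = 371.
Then pb = 339 − (5/7)·371 = 74 and ps = 51 + (1/7)·371 = 104.
The subsidy expands output by 371 − 336 = 35 past the efficient level; on those units the gap between marginal cost and willingness to pay runs from 0 up to 30.
DWL = ½ × 30 × 35 = 525.

Deadweight loss = €525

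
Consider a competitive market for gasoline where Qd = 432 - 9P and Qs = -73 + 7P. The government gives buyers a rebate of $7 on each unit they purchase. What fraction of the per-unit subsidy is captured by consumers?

Pre-subsidy: 432 - 9P = -73 + 7P gives P* = 31.5625, Q* = 147.9375.
With the rebate, buyers effectively pay Pb = Ps − 7, where Ps is the price sellers receive.
Demand in terms of Ps becomes Qd = 432 − 9(Ps − 7) = 495 - 9Ps. Setting this equal to supply: 495 - 9Ps = -73 + 7Ps, so Ps = 35.5.
Buyers pay Pb = 35.5 − 7 = 28.5; Q' = -73 + 7·35.5 = 175.5.
Buyers' price falls by P* − Pb = 31.5625 − 28.5 = 3.0625; sellers' price rises by Ps − P* = 35.5 − 31.5625 = 3.9375.
So consumers capture 3.0625/7 = 0.4375 of each unit of subsidy.

Consumer share = 0.4375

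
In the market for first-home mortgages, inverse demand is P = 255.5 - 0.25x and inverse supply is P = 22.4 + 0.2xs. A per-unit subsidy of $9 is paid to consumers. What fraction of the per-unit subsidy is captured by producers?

Pre-subsidy: 255.5 - 0.25x = 22.4 + 0.2x gives x* = 518 and P* = 126.
With the rebate, buyers effectively pay Pb = Ps − 9, where Ps is the price sellers receive.
On the curves, Pb = 255.5 - 0.25x and Ps = 22.4 + 0.2x; the wedge Ps − Pb = 9 gives 22.4 + 0.2x − (255.5 - 0.25x) = 9, so x' = 538.
Then Pb = 255.5 − 0.25·538 = 121 and Ps = 22.4 + 0.2·538 = 130.
Buyers' price falls by P* − Pb = 126 − 121 = 5; sellers' price rises by Ps − P* = 130 − 126 = 4.
So producers capture 4/9 = 4/9 of each unit of subsidy.

Producer share = 4/9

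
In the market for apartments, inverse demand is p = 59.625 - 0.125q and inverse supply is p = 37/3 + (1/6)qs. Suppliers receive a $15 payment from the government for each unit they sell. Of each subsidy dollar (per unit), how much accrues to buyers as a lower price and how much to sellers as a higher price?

Pre-subsidy: 59.625 - 0.125q = 37/3 + (1/6)q gives q* = 1135/7 and p* = 551/14.
With the subsidy, sellers receive ps = pb + 15 for each unit, where pb is the price buyers pay.
On the curves, pb = 59.625 - 0.125q and ps = 37/3 + (1/6)q; the wedge ps − pb = 15 gives 37/3 + (1/6)q − (59.625 - 0.125q) = 15, so q' = 1495/7.
Then pb = 59.625 − 0.125·(1495/7) = 461/14 and ps = 37/3 + (1/6)·(1495/7) = 671/14.
Buyers' price falls by p* − pb = 551/14 − 461/14 = 45/7; sellers' price rises by ps − p* = 671/14 − 551/14 = 60/7.

Buyers gain 45/7 per unit; sellers gain 60/7 per unit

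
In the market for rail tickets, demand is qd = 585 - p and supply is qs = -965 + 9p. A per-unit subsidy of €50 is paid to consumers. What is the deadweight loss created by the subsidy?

Deadweight loss = €1125

Pre-subsidy: 585 - p = -965 + 9p gives p* = 155, q* = 430.
With the rebate, buyers effectively pay pb = ps − 50, where ps is the price sellers receive.
Demand in terms of ps becomes qd = 585 − 1(ps − 50) = 635 - ps. Setting this equal to supply: 635 - ps = -965 + 9ps, so ps = 160.
Buyers pay pb = 160 − 50 = 110; q' = -965 + 9·160 = 475.
The subsidy expands output by 475 − 430 = 45 past the efficient level; on those units the gap between marginal cost and willingness to pay runs from 0 up to 50.
DWL = ½ × 50 × 45 = 1125.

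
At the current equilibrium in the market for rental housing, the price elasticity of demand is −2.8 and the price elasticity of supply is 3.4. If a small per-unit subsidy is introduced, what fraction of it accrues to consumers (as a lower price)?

Consumer share = 17/31

For a small subsidy around the equilibrium, the benefit split depends on the relative slopes, which at a point are proportional to the elasticities.
Buyer share = εs/(εs + |εd|) = 3.4/(3.4 + 2.8) = 17/31; seller share = |εd|/(εs + |εd|) = 14/31.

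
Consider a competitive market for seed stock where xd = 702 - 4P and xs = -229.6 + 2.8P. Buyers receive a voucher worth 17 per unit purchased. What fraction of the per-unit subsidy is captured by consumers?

Pre-subsidy: 702 - 4P = -229.6 + 2.8P gives P* = 137, x* = 154.
With the rebate, buyers effectively pay Pb = Ps − 17, where Ps is the price sellers receive.
Demand in terms of Ps becomes xd = 702 − 4(Ps − 17) = 770 - 4Ps. Setting this equal to supply: 770 - 4Ps = -229.6 + 2.8Ps, so Ps = 147.
Buyers pay Pb = 147 − 17 = 130; x' = -229.6 + 2.8·147 = 182.
Buyers' price falls by P* − Pb = 137 − 130 = 7; sellers' price rises by Ps − P* = 147 − 137 = 10.
So consumers capture 7/17 = 7/17 of each unit of subsidy.

Consumer share = 7/17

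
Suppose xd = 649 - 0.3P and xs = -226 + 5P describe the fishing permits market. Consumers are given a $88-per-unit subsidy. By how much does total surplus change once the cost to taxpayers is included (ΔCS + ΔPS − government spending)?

Pre-subsidy: 649 - 0.3P = -226 + 5P gives P* = 8750/53, x* = 31772/53.
With the rebate, buyers effectively pay Pb = Ps − 88, where Ps is the price sellers receive.
Demand in terms of Ps becomes xd = 649 − 0.3(Ps − 88) = 675.4 - 0.3Ps. Setting this equal to supply: 675.4 - 0.3Ps = -226 + 5Ps, so Ps = 9014/53.
Buyers pay Pb = 9014/53 − 88 = 4350/53; x' = -226 + 5·(9014/53) = 33092/53.
ΔCS = ½(31772/53 + 33092/53)(8750/53 − 4350/53) = 142700800/2809; ΔPS = ½(31772/53 + 33092/53)(9014/53 − 8750/53) = 8562048/2809.
Government spending = 88 × 33092/53 = 2912096/53.
Net change = 142700800/2809 + 8562048/2809 − 2912096/53 = -58080/53. The loss equals the DWL triangle ½·88·1320/53.

Net change in total surplus = -58080/53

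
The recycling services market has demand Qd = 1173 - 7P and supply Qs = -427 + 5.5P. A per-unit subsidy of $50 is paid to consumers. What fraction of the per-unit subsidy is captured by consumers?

Consumer share = 0.44

Pre-subsidy: 1173 - 7P = -427 + 5.5P gives P* = 128, Q* = 277.
With the rebate, buyers effectively pay Pb = Ps − 50, where Ps is the price sellers receive.
Demand in terms of Ps becomes Qd = 1173 − 7(Ps − 50) = 1523 - 7Ps. Setting this equal to supply: 1523 - 7Ps = -427 + 5.5Ps, so Ps = 156.
Buyers pay Pb = 156 − 50 = 106; Q' = -427 + 5.5·156 = 431.
Buyers' price falls by P* − Pb = 128 − 106 = 22; sellers' price rises by Ps − P* = 156 − 128 = 28.
So consumers capture 22/50 = 0.44 of each unit of subsidy.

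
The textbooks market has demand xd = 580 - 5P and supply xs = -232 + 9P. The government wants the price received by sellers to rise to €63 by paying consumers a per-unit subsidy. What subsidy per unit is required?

Required subsidy s = €14 per unit

At a seller price of 63, quantity supplied is -232 + 9·63 = 335.
Buyers absorb 335 only when they pay Pb with 580 − 5·Pb = 335, i.e. Pb = 49.
s = Ps − Pb = 63 − 49 = 14.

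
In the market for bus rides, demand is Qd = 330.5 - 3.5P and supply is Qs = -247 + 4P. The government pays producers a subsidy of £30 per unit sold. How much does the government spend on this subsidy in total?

Government cost = £3510

Pre-subsidy: 330.5 - 3.5P = -247 + 4P gives P* = 77, Q* = 61.
With the subsidy, sellers receive Ps = Pb + 30 for each unit, where Pb is the price buyers pay.
Supply in terms of Pb becomes Qs = -247 + 4(Pb + 30) = -127 + 4Pb. Setting this equal to demand: 330.5 - 3.5Pb = -127 + 4Pb, so Pb = 61.
Sellers receive Ps = 61 + 30 = 91; Q' = 330.5 − 3.5·61 = 117.
Government outlay = subsidy × quantity = 30 × 117 = 3510.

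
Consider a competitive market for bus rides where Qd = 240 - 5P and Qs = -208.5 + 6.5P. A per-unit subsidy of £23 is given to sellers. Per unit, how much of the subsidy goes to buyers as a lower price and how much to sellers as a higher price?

Pre-subsidy: 240 - 5P = -208.5 + 6.5P gives P* = 39, Q* = 45.
With the subsidy, sellers receive Ps = Pb + 23 for each unit, where Pb is the price buyers pay.
Supply in terms of Pb becomes Qs = -208.5 + 6.5(Pb + 23) = -59 + 6.5Pb. Setting this equal to demand: 240 - 5Pb = -59 + 6.5Pb, so Pb = 26.
Sellers receive Ps = 26 + 23 = 49; Q' = 240 − 5·26 = 110.
Buyers' price falls by P* − Pb = 39 − 26 = 13; sellers' price rises by Ps − P* = 49 − 39 = 10.

Buyers gain £13 per unit; sellers gain £10 per unit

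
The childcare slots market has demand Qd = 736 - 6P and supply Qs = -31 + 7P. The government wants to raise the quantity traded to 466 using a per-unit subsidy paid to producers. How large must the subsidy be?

At Q = 466, invert demand for the buyer price: Pb = (736 − 466)/6 = 45; invert supply for the seller price: Ps = (466 − (-31))/7 = 71.
The subsidy must fill the gap: s = Ps − Pb = 71 − 45 = 26.

Required subsidy s = 26 per unit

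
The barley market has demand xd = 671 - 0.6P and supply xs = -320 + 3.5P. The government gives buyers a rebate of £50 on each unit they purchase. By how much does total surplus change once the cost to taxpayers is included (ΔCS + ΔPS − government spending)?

Net change in total surplus = -26250/41

Pre-subsidy: 671 - 0.6P = -320 + 3.5P gives P* = 9910/41, x* = 21565/41.
With the rebate, buyers effectively pay Pb = Ps − 50, where Ps is the price sellers receive.
Demand in terms of Ps becomes xd = 671 − 0.6(Ps − 50) = 701 - 0.6Ps. Setting this equal to supply: 701 - 0.6Ps = -320 + 3.5Ps, so Ps = 10210/41.
Buyers pay Pb = 10210/41 − 50 = 8160/41; x' = -320 + 3.5·(10210/41) = 22615/41.
ΔCS = ½(21565/41 + 22615/41)(9910/41 − 8160/41) = 38657500/1681; ΔPS = ½(21565/41 + 22615/41)(10210/41 − 9910/41) = 6627000/1681.
Government spending = 50 × 22615/41 = 1130750/41.
Net change = 38657500/1681 + 6627000/1681 − 1130750/41 = -26250/41. The loss equals the DWL triangle ½·50·1050/41.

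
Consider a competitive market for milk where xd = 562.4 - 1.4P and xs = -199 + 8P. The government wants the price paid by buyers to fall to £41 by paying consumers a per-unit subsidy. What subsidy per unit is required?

At a buyer price of 41, quantity demanded is 562.4 − 1.4·41 = 505.
Sellers supply 505 only when they receive Ps with -199 + 8·Ps = 505, i.e. Ps = 88.
s = Ps − Pb = 88 − 41 = 47.

Required subsidy s = £47 per unit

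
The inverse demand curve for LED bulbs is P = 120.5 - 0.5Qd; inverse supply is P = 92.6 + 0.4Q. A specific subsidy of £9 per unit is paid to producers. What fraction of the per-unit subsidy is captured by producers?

Producer share = 4/9

Pre-subsidy: 120.5 - 0.5Q = 92.6 + 0.4Q gives Q* = 31 and P* = 105.
With the subsidy, sellers receive Ps = Pb + 9 for each unit, where Pb is the price buyers pay.
On the curves, Pb = 120.5 - 0.5Q and Ps = 92.6 + 0.4Q; the wedge Ps − Pb = 9 gives 92.6 + 0.4Q − (120.5 - 0.5Q) = 9, so Q' = 41.
Then Pb = 120.5 − 0.5·41 = 100 and Ps = 92.6 + 0.4·41 = 109.
Buyers' price falls by P* − Pb = 105 − 100 = 5; sellers' price rises by Ps − P* = 109 − 105 = 4.
So producers capture 4/9 = 4/9 of each unit of subsidy.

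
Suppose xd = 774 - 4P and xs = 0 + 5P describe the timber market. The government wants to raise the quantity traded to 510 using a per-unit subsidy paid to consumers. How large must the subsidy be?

Required subsidy s = 36 per unit

At x = 510, invert demand for the buyer price: Pb = (774 − 510)/4 = 66; invert supply for the seller price: Ps = (510 − (0))/5 = 102.
The subsidy must fill the gap: s = Ps − Pb = 102 − 66 = 36.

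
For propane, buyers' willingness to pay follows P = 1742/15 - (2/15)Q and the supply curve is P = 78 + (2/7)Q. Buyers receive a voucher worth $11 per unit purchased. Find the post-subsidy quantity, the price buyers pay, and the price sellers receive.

Q' = 117.25; buyers pay $100.5; sellers receive $111.5

Pre-subsidy: 1742/15 - (2/15)Q = 78 + (2/7)Q gives Q* = 91 and P* = 104.
With the rebate, buyers effectively pay Pb = Ps − 11, where Ps is the price sellers receive.
On the curves, Pb = 1742/15 - (2/15)Q and Ps = 78 + (2/7)Q; the wedge Ps − Pb = 11 gives 78 + (2/7)Q − (1742/15 - (2/15)Q) = 11, so Q' = 117.25.
Then Pb = 1742/15 − (2/15)·117.25 = 100.5 and Ps = 78 + (2/7)·117.25 = 111.5.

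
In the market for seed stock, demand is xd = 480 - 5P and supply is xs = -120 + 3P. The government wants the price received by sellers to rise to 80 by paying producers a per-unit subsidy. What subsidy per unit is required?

At a seller price of 80, quantity supplied is -120 + 3·80 = 120.
Buyers absorb 120 only when they pay Pb with 480 − 5·Pb = 120, i.e. Pb = 72.
s = Ps − Pb = 80 − 72 = 8.

Required subsidy s = 8 per unit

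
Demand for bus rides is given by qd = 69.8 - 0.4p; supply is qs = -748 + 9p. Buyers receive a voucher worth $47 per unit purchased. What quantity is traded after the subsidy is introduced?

Pre-subsidy: 69.8 - 0.4p = -748 + 9p gives p* = 87, q* = 35.
With the rebate, buyers effectively pay pb = ps − 47, where ps is the price sellers receive.
Demand in terms of ps becomes qd = 69.8 − 0.4(ps − 47) = 88.6 - 0.4ps. Setting this equal to supply: 88.6 - 0.4ps = -748 + 9ps, so ps = 89.
Buyers pay pb = 89 − 47 = 42; q' = -748 + 9·89 = 53.

q' = 53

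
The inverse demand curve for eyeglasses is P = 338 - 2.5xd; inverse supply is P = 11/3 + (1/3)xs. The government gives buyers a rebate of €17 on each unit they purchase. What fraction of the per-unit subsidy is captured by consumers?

Consumer share = 15/17

Pre-subsidy: 338 - 2.5x = 11/3 + (1/3)x gives x* = 118 and P* = 43.
With the rebate, buyers effectively pay Pb = Ps − 17, where Ps is the price sellers receive.
On the curves, Pb = 338 - 2.5x and Ps = 11/3 + (1/3)x; the wedge Ps − Pb = 17 gives 11/3 + (1/3)x − (338 - 2.5x) = 17, so x' = 124.
Then Pb = 338 − 2.5·124 = 28 and Ps = 11/3 + (1/3)·124 = 45.
Buyers' price falls by P* − Pb = 43 − 28 = 15; sellers' price rises by Ps − P* = 45 − 43 = 2.
So consumers capture 15/17 = 15/17 of each unit of subsidy.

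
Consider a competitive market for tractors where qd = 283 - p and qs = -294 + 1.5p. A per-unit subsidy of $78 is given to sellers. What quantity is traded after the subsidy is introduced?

q' = 99

Pre-subsidy: 283 - p = -294 + 1.5p gives p* = 230.8, q* = 52.2.
With the subsidy, sellers receive ps = pb + 78 for each unit, where pb is the price buyers pay.
Supply in terms of pb becomes qs = -294 + 1.5(pb + 78) = -177 + 1.5pb. Setting this equal to demand: 283 - pb = -177 + 1.5pb, so pb = 184.
Sellers receive ps = 184 + 78 = 262; q' = 283 − 1·184 = 99.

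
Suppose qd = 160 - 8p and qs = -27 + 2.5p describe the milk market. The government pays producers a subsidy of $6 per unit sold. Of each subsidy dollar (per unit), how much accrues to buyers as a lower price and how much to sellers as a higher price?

Buyers gain 10/7 per unit; sellers gain 32/7 per unit

Pre-subsidy: 160 - 8p = -27 + 2.5p gives p* = 374/21, q* = 368/21.
With the subsidy, sellers receive ps = pb + 6 for each unit, where pb is the price buyers pay.
Supply in terms of pb becomes qs = -27 + 2.5(pb + 6) = -12 + 2.5pb. Setting this equal to demand: 160 - 8pb = -12 + 2.5pb, so pb = 344/21.
Sellers receive ps = 344/21 + 6 = 470/21; q' = 160 − 8·(344/21) = 608/21.
Buyers' price falls by p* − pb = 374/21 − 344/21 = 10/7; sellers' price rises by ps − p* = 470/21 − 374/21 = 32/7.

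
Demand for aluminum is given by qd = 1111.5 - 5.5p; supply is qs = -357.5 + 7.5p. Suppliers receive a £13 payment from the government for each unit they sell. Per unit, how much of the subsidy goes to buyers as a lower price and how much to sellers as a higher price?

Pre-subsidy: 1111.5 - 5.5p = -357.5 + 7.5p gives p* = 113, q* = 490.
With the subsidy, sellers receive ps = pb + 13 for each unit, where pb is the price buyers pay.
Supply in terms of pb becomes qs = -357.5 + 7.5(pb + 13) = -260 + 7.5pb. Setting this equal to demand: 1111.5 - 5.5pb = -260 + 7.5pb, so pb = 105.5.
Sellers receive ps = 105.5 + 13 = 118.5; q' = 1111.5 − 5.5·105.5 = 531.25.
Buyers' price falls by p* − pb = 113 − 105.5 = 7.5; sellers' price rises by ps − p* = 118.5 − 113 = 5.5.

Buyers gain £7.5 per unit; sellers gain £5.5 per unit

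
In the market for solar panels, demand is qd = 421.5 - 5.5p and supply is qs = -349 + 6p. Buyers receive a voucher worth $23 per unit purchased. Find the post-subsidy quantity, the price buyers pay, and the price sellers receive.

Pre-subsidy: 421.5 - 5.5p = -349 + 6p gives p* = 67, q* = 53.
With the rebate, buyers effectively pay pb = ps − 23, where ps is the price sellers receive.
Demand in terms of ps becomes qd = 421.5 − 5.5(ps − 23) = 548 - 5.5ps. Setting this equal to supply: 548 - 5.5ps = -349 + 6ps, so ps = 78.
Buyers pay pb = 78 − 23 = 55; q' = -349 + 6·78 = 119.

q' = 119; buyers pay $55; sellers receive $78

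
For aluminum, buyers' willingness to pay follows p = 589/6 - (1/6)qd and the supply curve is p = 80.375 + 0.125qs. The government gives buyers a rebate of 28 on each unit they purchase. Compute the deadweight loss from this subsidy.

Pre-subsidy: 589/6 - (1/6)q = 80.375 + 0.125q gives q* = 61 and p* = 88.
With the rebate, buyers effectively pay pb = ps − 28, where ps is the price sellers receive.
On the curves, pb = 589/6 - (1/6)q and ps = 80.375 + 0.125q; the wedge ps − pb = 28 gives 80.375 + 0.125q − (589/6 - (1/6)q) = 28, so q' = 157.
Then pb = 589/6 − (1/6)·157 = 72 and ps = 80.375 + 0.125·157 = 100.
The subsidy expands output by 157 − 61 = 96 past the efficient level; on those units the gap between marginal cost and willingness to pay runs from 0 up to 28.
DWL = ½ × 28 × 96 = 1344.

Deadweight loss = 1344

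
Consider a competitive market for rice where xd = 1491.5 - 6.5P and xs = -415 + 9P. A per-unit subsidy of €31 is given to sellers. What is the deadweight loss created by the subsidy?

Deadweight loss = €1813.5

Pre-subsidy: 1491.5 - 6.5P = -415 + 9P gives P* = 123, x* = 692.
With the subsidy, sellers receive Ps = Pb + 31 for each unit, where Pb is the price buyers pay.
Supply in terms of Pb becomes xs = -415 + 9(Pb + 31) = -136 + 9Pb. Setting this equal to demand: 1491.5 - 6.5Pb = -136 + 9Pb, so Pb = 105.
Sellers receive Ps = 105 + 31 = 136; x' = 1491.5 − 6.5·105 = 809.
The subsidy expands output by 809 − 692 = 117 past the efficient level; on those units the gap between marginal cost and willingness to pay runs from 0 up to 31.
DWL = ½ × 31 × 117 = 1813.5.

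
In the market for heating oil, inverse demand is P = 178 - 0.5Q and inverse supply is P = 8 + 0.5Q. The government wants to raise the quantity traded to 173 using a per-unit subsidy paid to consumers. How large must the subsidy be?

At Q = 173, from the demand curve buyers pay Pb = 178 − 0.5·173 = 91.5; from the supply curve sellers need Ps = 8 + 0.5·173 = 94.5.
The subsidy must fill the gap: s = Ps − Pb = 94.5 − 91.5 = 3.

Required subsidy s = 3 per unit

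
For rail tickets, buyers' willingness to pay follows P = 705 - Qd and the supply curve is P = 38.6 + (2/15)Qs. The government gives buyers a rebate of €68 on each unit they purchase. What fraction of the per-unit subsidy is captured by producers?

Producer share = 2/17

Pre-subsidy: 705 - Q = 38.6 + (2/15)Q gives Q* = 588 and P* = 117.
With the rebate, buyers effectively pay Pb = Ps − 68, where Ps is the price sellers receive.
On the curves, Pb = 705 - Q and Ps = 38.6 + (2/15)Q; the wedge Ps − Pb = 68 gives 38.6 + (2/15)Q − (705 - Q) = 68, so Q' = 648.
Then Pb = 705 − 1·648 = 57 and Ps = 38.6 + (2/15)·648 = 125.
Buyers' price falls by P* − Pb = 117 − 57 = 60; sellers' price rises by Ps − P* = 125 − 117 = 8.
So producers capture 8/68 = 2/17 of each unit of subsidy.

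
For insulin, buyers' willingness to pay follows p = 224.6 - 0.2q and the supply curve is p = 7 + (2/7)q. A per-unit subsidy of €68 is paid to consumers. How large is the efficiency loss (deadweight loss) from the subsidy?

Deadweight loss = €4760

Pre-subsidy: 224.6 - 0.2q = 7 + (2/7)q gives q* = 448 and p* = 135.
With the rebate, buyers effectively pay pb = ps − 68, where ps is the price sellers receive.
On the curves, pb = 224.6 - 0.2q and ps = 7 + (2/7)q; the wedge ps − pb = 68 gives 7 + (2/7)q − (224.6 - 0.2q) = 68, so q' = 588.
Then pb = 224.6 − 0.2·588 = 107 and ps = 7 + (2/7)·588 = 175.
The subsidy expands output by 588 − 448 = 140 past the efficient level; on those units the gap between marginal cost and willingness to pay runs from 0 up to 68.
DWL = ½ × 68 × 140 = 4760.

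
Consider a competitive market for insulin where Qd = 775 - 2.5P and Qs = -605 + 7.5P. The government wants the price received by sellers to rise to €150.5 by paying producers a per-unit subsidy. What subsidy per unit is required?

At a seller price of 150.5, quantity supplied is -605 + 7.5·150.5 = 523.75.
Buyers absorb 523.75 only when they pay Pb with 775 − 2.5·Pb = 523.75, i.e. Pb = 100.5.
s = Ps − Pb = 150.5 − 100.5 = 50.

Required subsidy s = €50 per unit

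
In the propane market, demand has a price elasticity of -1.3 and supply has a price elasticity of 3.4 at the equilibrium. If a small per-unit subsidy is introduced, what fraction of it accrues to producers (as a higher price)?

Producer share = 13/47

For a small subsidy around the equilibrium, the benefit split depends on the relative slopes, which at a point are proportional to the elasticities.
Buyer share = εs/(εs + |εd|) = 3.4/(3.4 + 1.3) = 34/47; seller share = |εd|/(εs + |εd|) = 13/47.
So producers capture 13/47 of the subsidy.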